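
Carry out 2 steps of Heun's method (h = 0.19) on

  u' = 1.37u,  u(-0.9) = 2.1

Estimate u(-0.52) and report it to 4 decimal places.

Heun: k1 = f(t_n, u_n); k2 = f(t_n + h, u_n + h·k1); u_{n+1} = u_n + (h/2)·(k1 + k2).
t=-0.900000, u=2.100000:
  k1 = f(-0.900000, 2.100000) = 2.877000
  k2 = f(-0.710000, 2.646630) = 3.625883
  u ← 2.100000 + (0.19/2)·(2.877000 + 3.625883) = 2.717774
t=-0.710000, u=2.717774:
  k1 = f(-0.710000, 2.717774) = 3.723350
  k2 = f(-0.520000, 3.425210) = 4.692538
  u ← 2.717774 + (0.19/2)·(3.723350 + 4.692538) = 3.517283
u(-0.52) ≈ 3.5173

3.5173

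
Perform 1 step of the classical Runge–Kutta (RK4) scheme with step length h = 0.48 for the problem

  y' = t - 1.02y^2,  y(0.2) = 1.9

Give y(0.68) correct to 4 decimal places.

1.1099

RK4: k1 = f(t_n, y_n); k2 = f(t_n + h/2, y_n + (h/2)·k1); k3 = f(t_n + h/2, y_n + (h/2)·k2); k4 = f(t_n + h, y_n + h·k3); y_{n+1} = y_n + (h/6)·(k1 + 2k2 + 2k3 + k4).
t=0.200000, y=1.900000:
  k1 = f(0.200000, 1.900000) = -3.482200
  k2 = f(0.440000, 1.064272) = -0.715328
  k3 = f(0.440000, 1.728321) = -2.606836
  k4 = f(0.680000, 0.648719) = 0.250747
  y ← 1.900000 + (0.48/6)·(k1 + 2k2 + 2k3 + k4) = 1.109937
y(0.68) ≈ 1.1099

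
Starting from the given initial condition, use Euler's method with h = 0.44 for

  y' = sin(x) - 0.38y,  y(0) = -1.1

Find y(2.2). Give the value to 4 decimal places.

Euler: y_{n+1} = y_n + h·f(x_n, y_n).
x=0.000000, y=-1.100000: f=0.418000 → y ← -1.100000 + 0.44·0.418000 = -0.916080
x=0.440000, y=-0.916080: f=0.774050 → y ← -0.916080 + 0.44·0.774050 = -0.575498
x=0.880000, y=-0.575498: f=0.989428 → y ← -0.575498 + 0.44·0.989428 = -0.140150
x=1.320000, y=-0.140150: f=1.021972 → y ← -0.140150 + 0.44·1.021972 = 0.309518
x=1.760000, y=0.309518: f=0.864537 → y ← 0.309518 + 0.44·0.864537 = 0.689914
y(2.2) ≈ 0.6899

0.6899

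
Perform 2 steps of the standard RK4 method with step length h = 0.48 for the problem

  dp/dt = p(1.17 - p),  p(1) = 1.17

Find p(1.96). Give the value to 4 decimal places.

1.1700

RK4: k1 = f(t_n, p_n); k2 = f(t_n + h/2, p_n + (h/2)·k1); k3 = f(t_n + h/2, p_n + (h/2)·k2); k4 = f(t_n + h, p_n + h·k3); p_{n+1} = p_n + (h/6)·(k1 + 2k2 + 2k3 + k4).
t=1.000000, p=1.170000:
  k1 = f(1.000000, 1.170000) = 0.000000
  k2 = f(1.240000, 1.170000) = 0.000000
  k3 = f(1.240000, 1.170000) = 0.000000
  k4 = f(1.480000, 1.170000) = 0.000000
  p ← 1.170000 + (0.48/6)·(k1 + 2k2 + 2k3 + k4) = 1.170000
t=1.480000, p=1.170000:
  k1 = f(1.480000, 1.170000) = 0.000000
  k2 = f(1.720000, 1.170000) = 0.000000
  k3 = f(1.720000, 1.170000) = 0.000000
  k4 = f(1.960000, 1.170000) = 0.000000
  p ← 1.170000 + (0.48/6)·(k1 + 2k2 + 2k3 + k4) = 1.170000
p(1.96) ≈ 1.1700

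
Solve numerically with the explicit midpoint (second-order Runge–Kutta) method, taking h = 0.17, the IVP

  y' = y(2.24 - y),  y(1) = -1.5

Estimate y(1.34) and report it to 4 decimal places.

-7.5078

Midpoint: k1 = f(x_n, y_n); k2 = f(x_n + h/2, y_n + (h/2)·k1); y_{n+1} = y_n + h·k2.
x=1.000000, y=-1.500000:
  k1 = f(1.000000, -1.500000) = -5.610000
  k2 = f(1.085000, -1.976850) = -8.336080
  y ← -1.500000 + 0.17·(-8.336080) = -2.917134
x=1.170000, y=-2.917134:
  k1 = f(1.170000, -2.917134) = -15.044048
  k2 = f(1.255000, -4.195878) = -27.004155
  y ← -2.917134 + 0.17·(-27.004155) = -7.507840
y(1.34) ≈ -7.5078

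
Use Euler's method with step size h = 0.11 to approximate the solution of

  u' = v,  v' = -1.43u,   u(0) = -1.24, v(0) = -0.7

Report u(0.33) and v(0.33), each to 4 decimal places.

-1.4053, -0.0819

Euler on (u,v): u_{n+1} = u_n + h·u', v_{n+1} = v_n + h·v'.
0.000000: (-1.240000, -0.700000); f=(-0.700000, 1.773200) → (-1.317000, -0.504948)
0.110000: (-1.317000, -0.504948); f=(-0.504948, 1.883310) → (-1.372544, -0.297784)
0.220000: (-1.372544, -0.297784); f=(-0.297784, 1.962738) → (-1.405301, -0.081883)
(u(0.33), v(0.33)) ≈ (-1.4053, -0.0819)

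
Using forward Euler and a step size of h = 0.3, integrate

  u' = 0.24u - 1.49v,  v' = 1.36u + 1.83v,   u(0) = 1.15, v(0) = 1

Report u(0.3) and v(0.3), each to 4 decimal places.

0.7858, 2.0182

Euler on (u,v): u_{n+1} = u_n + h·u', v_{n+1} = v_n + h·v'.
0.000000: (1.150000, 1.000000); f=(-1.214000, 3.394000) → (0.785800, 2.018200)
(u(0.3), v(0.3)) ≈ (0.7858, 2.0182)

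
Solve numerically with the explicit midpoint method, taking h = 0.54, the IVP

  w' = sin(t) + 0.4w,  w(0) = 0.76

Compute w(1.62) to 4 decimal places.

Midpoint: k1 = f(t_n, w_n); k2 = f(t_n + h/2, w_n + (h/2)·k1); w_{n+1} = w_n + h·k2.
t=0.000000, w=0.760000:
  k1 = f(0.000000, 0.760000) = 0.304000
  k2 = f(0.270000, 0.842080) = 0.603563
  w ← 0.760000 + 0.54·0.603563 = 1.085924
t=0.540000, w=1.085924:
  k1 = f(0.540000, 1.085924) = 0.948506
  k2 = f(0.810000, 1.342021) = 1.261095
  w ← 1.085924 + 0.54·1.261095 = 1.766916
t=1.080000, w=1.766916:
  k1 = f(1.080000, 1.766916) = 1.588724
  k2 = f(1.350000, 2.195871) = 1.854072
  w ← 1.766916 + 0.54·1.854072 = 2.768115
w(1.62) ≈ 2.7681

2.7681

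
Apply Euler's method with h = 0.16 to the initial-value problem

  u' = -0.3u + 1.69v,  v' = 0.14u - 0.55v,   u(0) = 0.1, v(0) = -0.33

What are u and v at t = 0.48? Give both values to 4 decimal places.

-0.1451, -0.2500

Euler on (u,v): u_{n+1} = u_n + h·u', v_{n+1} = v_n + h·v'.
0.000000: (0.100000, -0.330000); f=(-0.587700, 0.195500) → (0.005968, -0.298720)
0.160000: (0.005968, -0.298720); f=(-0.506627, 0.165132) → (-0.075092, -0.272299)
0.320000: (-0.075092, -0.272299); f=(-0.437658, 0.139251) → (-0.145118, -0.250019)
(u(0.48), v(0.48)) ≈ (-0.1451, -0.2500)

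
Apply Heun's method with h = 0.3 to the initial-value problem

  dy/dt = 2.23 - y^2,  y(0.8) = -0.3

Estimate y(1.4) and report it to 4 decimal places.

Heun: k1 = f(t_n, y_n); k2 = f(t_n + h, y_n + h·k1); y_{n+1} = y_n + (h/2)·(k1 + k2).
t=0.800000, y=-0.300000:
  k1 = f(0.800000, -0.300000) = 2.140000
  k2 = f(1.100000, 0.342000) = 2.113036
  y ← -0.300000 + (0.3/2)·(2.140000 + 2.113036) = 0.337955
t=1.100000, y=0.337955:
  k1 = f(1.100000, 0.337955) = 2.115786
  k2 = f(1.400000, 0.972691) = 1.283872
  y ← 0.337955 + (0.3/2)·(2.115786 + 1.283872) = 0.847904
y(1.4) ≈ 0.8479

0.8479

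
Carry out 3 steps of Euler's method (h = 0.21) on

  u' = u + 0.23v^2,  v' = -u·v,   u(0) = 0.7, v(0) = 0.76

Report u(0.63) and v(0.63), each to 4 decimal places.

1.3190, 0.4093

Euler on (u,v): u_{n+1} = u_n + h·u', v_{n+1} = v_n + h·v'.
0.000000: (0.700000, 0.760000); f=(0.832848, -0.532000) → (0.874898, 0.648280)
0.210000: (0.874898, 0.648280); f=(0.971559, -0.567179) → (1.078926, 0.529172)
0.420000: (1.078926, 0.529172); f=(1.143331, -0.570938) → (1.319025, 0.409276)
(u(0.63), v(0.63)) ≈ (1.3190, 0.4093)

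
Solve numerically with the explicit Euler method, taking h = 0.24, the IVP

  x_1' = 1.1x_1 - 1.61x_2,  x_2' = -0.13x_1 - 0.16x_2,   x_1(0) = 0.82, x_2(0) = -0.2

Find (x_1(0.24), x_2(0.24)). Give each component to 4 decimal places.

Euler on (x_1,x_2): x_1_{n+1} = x_1_n + h·x_1', x_2_{n+1} = x_2_n + h·x_2'.
0.000000: (0.820000, -0.200000); f=(1.224000, -0.074600) → (1.113760, -0.217904)
(x_1(0.24), x_2(0.24)) ≈ (1.1138, -0.2179)

1.1138, -0.2179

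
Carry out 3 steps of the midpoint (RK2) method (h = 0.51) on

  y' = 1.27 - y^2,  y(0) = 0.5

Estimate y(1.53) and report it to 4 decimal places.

1.0648

Midpoint: k1 = f(t_n, y_n); k2 = f(t_n + h/2, y_n + (h/2)·k1); y_{n+1} = y_n + h·k2.
t=0.000000, y=0.500000:
  k1 = f(0.000000, 0.500000) = 1.020000
  k2 = f(0.255000, 0.760100) = 0.692248
  y ← 0.500000 + 0.51·0.692248 = 0.853046
t=0.510000, y=0.853046:
  k1 = f(0.510000, 0.853046) = 0.542312
  k2 = f(0.765000, 0.991336) = 0.287253
  y ← 0.853046 + 0.51·0.287253 = 0.999546
t=1.020000, y=0.999546:
  k1 = f(1.020000, 0.999546) = 0.270909
  k2 = f(1.275000, 1.068627) = 0.128036
  y ← 0.999546 + 0.51·0.128036 = 1.064844
y(1.53) ≈ 1.0648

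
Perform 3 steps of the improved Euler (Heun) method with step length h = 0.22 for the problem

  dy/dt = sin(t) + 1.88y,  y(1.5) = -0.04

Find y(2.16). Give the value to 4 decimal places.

Heun: k1 = f(t_n, y_n); k2 = f(t_n + h, y_n + h·k1); y_{n+1} = y_n + (h/2)·(k1 + k2).
t=1.500000, y=-0.040000:
  k1 = f(1.500000, -0.040000) = 0.922295
  k2 = f(1.720000, 0.162905) = 1.295151
  y ← -0.040000 + (0.22/2)·(0.922295 + 1.295151) = 0.203919
t=1.720000, y=0.203919:
  k1 = f(1.720000, 0.203919) = 1.372258
  k2 = f(1.940000, 0.505816) = 1.883549
  y ← 0.203919 + (0.22/2)·(1.372258 + 1.883549) = 0.562058
t=1.940000, y=0.562058:
  k1 = f(1.940000, 0.562058) = 1.989284
  k2 = f(2.160000, 0.999700) = 2.710820
  y ← 0.562058 + (0.22/2)·(1.989284 + 2.710820) = 1.079069
y(2.16) ≈ 1.0791

1.0791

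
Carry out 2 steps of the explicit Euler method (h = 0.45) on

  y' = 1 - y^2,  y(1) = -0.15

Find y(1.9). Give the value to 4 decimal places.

0.7021

Euler: y_{n+1} = y_n + h·f(x_n, y_n).
x=1.000000, y=-0.150000: f=0.977500 → y ← -0.150000 + 0.45·0.977500 = 0.289875
x=1.450000, y=0.289875: f=0.915972 → y ← 0.289875 + 0.45·0.915972 = 0.702063
y(1.9) ≈ 0.7021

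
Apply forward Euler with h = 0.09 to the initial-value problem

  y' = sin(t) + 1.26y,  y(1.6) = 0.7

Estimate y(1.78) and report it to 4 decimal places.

Euler: y_{n+1} = y_n + h·f(t_n, y_n).
t=1.600000, y=0.700000: f=1.881574 → y ← 0.700000 + 0.09·1.881574 = 0.869342
t=1.690000, y=0.869342: f=2.088274 → y ← 0.869342 + 0.09·2.088274 = 1.057286
y(1.78) ≈ 1.0573

1.0573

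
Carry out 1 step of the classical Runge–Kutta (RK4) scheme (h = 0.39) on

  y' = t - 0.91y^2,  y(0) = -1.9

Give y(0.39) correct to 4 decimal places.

-5.3697

RK4: k1 = f(t_n, y_n); k2 = f(t_n + h/2, y_n + (h/2)·k1); k3 = f(t_n + h/2, y_n + (h/2)·k2); k4 = f(t_n + h, y_n + h·k3); y_{n+1} = y_n + (h/6)·(k1 + 2k2 + 2k3 + k4).
t=0.000000, y=-1.900000:
  k1 = f(0.000000, -1.900000) = -3.285100
  k2 = f(0.195000, -2.540595) = -5.678705
  k3 = f(0.195000, -3.007347) = -8.035166
  k4 = f(0.390000, -5.033715) = -22.667838
  y ← -1.900000 + (0.39/6)·(k1 + 2k2 + 2k3 + k4) = -5.369744
y(0.39) ≈ -5.3697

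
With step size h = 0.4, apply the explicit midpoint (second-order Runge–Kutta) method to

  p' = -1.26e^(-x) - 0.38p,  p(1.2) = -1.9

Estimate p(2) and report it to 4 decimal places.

-1.5763

Midpoint: k1 = f(x_n, p_n); k2 = f(x_n + h/2, p_n + (h/2)·k1); p_{n+1} = p_n + h·k2.
x=1.200000, p=-1.900000:
  k1 = f(1.200000, -1.900000) = 0.342495
  k2 = f(1.400000, -1.831501) = 0.385258
  p ← -1.900000 + 0.4·0.385258 = -1.745897
x=1.600000, p=-1.745897:
  k1 = f(1.600000, -1.745897) = 0.409051
  k2 = f(1.800000, -1.664086) = 0.424076
  p ← -1.745897 + 0.4·0.424076 = -1.576266
p(2) ≈ -1.5763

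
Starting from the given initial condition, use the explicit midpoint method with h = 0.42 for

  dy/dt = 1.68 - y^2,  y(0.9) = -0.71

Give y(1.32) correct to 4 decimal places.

Midpoint: k1 = f(t_n, y_n); k2 = f(t_n + h/2, y_n + (h/2)·k1); y_{n+1} = y_n + h·k2.
t=0.900000, y=-0.710000:
  k1 = f(0.900000, -0.710000) = 1.175900
  k2 = f(1.110000, -0.463061) = 1.465575
  y ← -0.710000 + 0.42·1.465575 = -0.094459
y(1.32) ≈ -0.0945

-0.0945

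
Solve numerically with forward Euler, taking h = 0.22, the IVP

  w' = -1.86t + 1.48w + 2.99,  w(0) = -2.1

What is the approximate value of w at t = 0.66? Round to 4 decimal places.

Euler: w_{n+1} = w_n + h·f(t_n, w_n).
t=0.000000, w=-2.100000: f=-0.118000 → w ← -2.100000 + 0.22·(-0.118000) = -2.125960
t=0.220000, w=-2.125960: f=-0.565621 → w ← -2.125960 + 0.22·(-0.565621) = -2.250397
t=0.440000, w=-2.250397: f=-1.158987 → w ← -2.250397 + 0.22·(-1.158987) = -2.505374
w(0.66) ≈ -2.5054

-2.5054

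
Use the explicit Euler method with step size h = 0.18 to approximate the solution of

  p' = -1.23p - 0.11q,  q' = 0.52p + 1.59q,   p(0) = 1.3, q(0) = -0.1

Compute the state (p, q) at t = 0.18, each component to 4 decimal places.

1.0142, -0.0069

Euler on (p,q): p_{n+1} = p_n + h·p', q_{n+1} = q_n + h·q'.
0.000000: (1.300000, -0.100000); f=(-1.588000, 0.517000) → (1.014160, -0.006940)
(p(0.18), q(0.18)) ≈ (1.0142, -0.0069)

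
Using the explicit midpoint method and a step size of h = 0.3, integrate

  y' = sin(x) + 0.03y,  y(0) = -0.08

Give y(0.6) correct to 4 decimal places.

0.0947

Midpoint: k1 = f(x_n, y_n); k2 = f(x_n + h/2, y_n + (h/2)·k1); y_{n+1} = y_n + h·k2.
x=0.000000, y=-0.080000:
  k1 = f(0.000000, -0.080000) = -0.002400
  k2 = f(0.150000, -0.080360) = 0.147027
  y ← -0.080000 + 0.3·0.147027 = -0.035892
x=0.300000, y=-0.035892:
  k1 = f(0.300000, -0.035892) = 0.294443
  k2 = f(0.450000, 0.008275) = 0.435214
  y ← -0.035892 + 0.3·0.435214 = 0.094672
y(0.6) ≈ 0.0947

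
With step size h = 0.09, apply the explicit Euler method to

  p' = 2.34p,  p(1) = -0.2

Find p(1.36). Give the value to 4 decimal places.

-0.4296

Euler: p_{n+1} = p_n + h·f(x_n, p_n).
x=1.000000, p=-0.200000: f=-0.468000 → p ← -0.200000 + 0.09·(-0.468000) = -0.242120
x=1.090000, p=-0.242120: f=-0.566561 → p ← -0.242120 + 0.09·(-0.566561) = -0.293110
x=1.180000, p=-0.293110: f=-0.685879 → p ← -0.293110 + 0.09·(-0.685879) = -0.354840
x=1.270000, p=-0.354840: f=-0.830325 → p ← -0.354840 + 0.09·(-0.830325) = -0.429569
p(1.36) ≈ -0.4296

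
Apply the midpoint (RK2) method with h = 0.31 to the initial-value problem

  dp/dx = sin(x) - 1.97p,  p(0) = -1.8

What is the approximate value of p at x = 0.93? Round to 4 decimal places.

-0.1024

Midpoint: k1 = f(x_n, p_n); k2 = f(x_n + h/2, p_n + (h/2)·k1); p_{n+1} = p_n + h·k2.
x=0.000000, p=-1.800000:
  k1 = f(0.000000, -1.800000) = 3.546000
  k2 = f(0.155000, -1.250370) = 2.617609
  p ← -1.800000 + 0.31·2.617609 = -0.988541
x=0.310000, p=-0.988541:
  k1 = f(0.310000, -0.988541) = 2.252485
  k2 = f(0.465000, -0.639406) = 1.708053
  p ← -0.988541 + 0.31·1.708053 = -0.459045
x=0.620000, p=-0.459045:
  k1 = f(0.620000, -0.459045) = 1.485354
  k2 = f(0.775000, -0.228815) = 1.150482
  p ← -0.459045 + 0.31·1.150482 = -0.102396
p(0.93) ≈ -0.1024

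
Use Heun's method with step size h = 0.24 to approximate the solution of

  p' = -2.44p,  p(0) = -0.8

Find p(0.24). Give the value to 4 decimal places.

-0.4687

Heun: k1 = f(t_n, p_n); k2 = f(t_n + h, p_n + h·k1); p_{n+1} = p_n + (h/2)·(k1 + k2).
t=0.000000, p=-0.800000:
  k1 = f(0.000000, -0.800000) = 1.952000
  k2 = f(0.240000, -0.331520) = 0.808909
  p ← -0.800000 + (0.24/2)·(1.952000 + 0.808909) = -0.468691
p(0.24) ≈ -0.4687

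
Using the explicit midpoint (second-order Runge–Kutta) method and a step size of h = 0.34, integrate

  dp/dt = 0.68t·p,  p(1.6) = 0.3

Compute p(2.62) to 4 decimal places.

Midpoint: k1 = f(t_n, p_n); k2 = f(t_n + h/2, p_n + (h/2)·k1); p_{n+1} = p_n + h·k2.
t=1.600000, p=0.300000:
  k1 = f(1.600000, 0.300000) = 0.326400
  k2 = f(1.770000, 0.355488) = 0.427865
  p ← 0.300000 + 0.34·0.427865 = 0.445474
t=1.940000, p=0.445474:
  k1 = f(1.940000, 0.445474) = 0.587670
  k2 = f(2.110000, 0.545378) = 0.782508
  p ← 0.445474 + 0.34·0.782508 = 0.711527
t=2.280000, p=0.711527:
  k1 = f(2.280000, 0.711527) = 1.103152
  k2 = f(2.450000, 0.899063) = 1.497839
  p ← 0.711527 + 0.34·1.497839 = 1.220792
p(2.62) ≈ 1.2208

1.2208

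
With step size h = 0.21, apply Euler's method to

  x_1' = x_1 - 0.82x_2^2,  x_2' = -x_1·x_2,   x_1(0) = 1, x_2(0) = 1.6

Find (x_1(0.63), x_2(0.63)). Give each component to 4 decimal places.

Euler on (x_1,x_2): x_1_{n+1} = x_1_n + h·x_1', x_2_{n+1} = x_2_n + h·x_2'.
0.000000: (1.000000, 1.600000); f=(-1.099200, -1.600000) → (0.769168, 1.264000)
0.210000: (0.769168, 1.264000); f=(-0.540943, -0.972228) → (0.655570, 1.059832)
0.420000: (0.655570, 1.059832); f=(-0.265490, -0.694794) → (0.599817, 0.913925)
(x_1(0.63), x_2(0.63)) ≈ (0.5998, 0.9139)

0.5998, 0.9139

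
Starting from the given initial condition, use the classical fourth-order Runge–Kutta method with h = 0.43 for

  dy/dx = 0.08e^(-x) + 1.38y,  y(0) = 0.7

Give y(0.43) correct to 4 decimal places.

1.3056

RK4: k1 = f(x_n, y_n); k2 = f(x_n + h/2, y_n + (h/2)·k1); k3 = f(x_n + h/2, y_n + (h/2)·k2); k4 = f(x_n + h, y_n + h·k3); y_{n+1} = y_n + (h/6)·(k1 + 2k2 + 2k3 + k4).
x=0.000000, y=0.700000:
  k1 = f(0.000000, 0.700000) = 1.046000
  k2 = f(0.215000, 0.924890) = 1.340872
  k3 = f(0.215000, 0.988287) = 1.428360
  k4 = f(0.430000, 1.314195) = 1.865629
  y ← 0.700000 + (0.43/6)·(k1 + 2k2 + 2k3 + k4) = 1.305590
y(0.43) ≈ 1.3056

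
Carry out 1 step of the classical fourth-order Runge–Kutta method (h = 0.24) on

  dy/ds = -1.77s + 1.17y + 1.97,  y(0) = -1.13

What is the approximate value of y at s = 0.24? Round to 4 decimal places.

-1.0066

RK4: k1 = f(s_n, y_n); k2 = f(s_n + h/2, y_n + (h/2)·k1); k3 = f(s_n + h/2, y_n + (h/2)·k2); k4 = f(s_n + h, y_n + h·k3); y_{n+1} = y_n + (h/6)·(k1 + 2k2 + 2k3 + k4).
s=0.000000, y=-1.130000:
  k1 = f(0.000000, -1.130000) = 0.647900
  k2 = f(0.120000, -1.052252) = 0.526465
  k3 = f(0.120000, -1.066824) = 0.509416
  k4 = f(0.240000, -1.007740) = 0.366144
  y ← -1.130000 + (0.24/6)·(k1 + 2k2 + 2k3 + k4) = -1.006568
y(0.24) ≈ -1.0066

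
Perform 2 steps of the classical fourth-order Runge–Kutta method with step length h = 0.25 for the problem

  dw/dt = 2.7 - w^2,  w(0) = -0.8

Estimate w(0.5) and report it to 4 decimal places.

RK4: k1 = f(t_n, w_n); k2 = f(t_n + h/2, w_n + (h/2)·k1); k3 = f(t_n + h/2, w_n + (h/2)·k2); k4 = f(t_n + h, w_n + h·k3); w_{n+1} = w_n + (h/6)·(k1 + 2k2 + 2k3 + k4).
t=0.000000, w=-0.800000:
  k1 = f(0.000000, -0.800000) = 2.060000
  k2 = f(0.125000, -0.542500) = 2.405694
  k3 = f(0.125000, -0.499288) = 2.450711
  k4 = f(0.250000, -0.187322) = 2.664910
  w ← -0.800000 + (0.25/6)·(k1 + 2k2 + 2k3 + k4) = -0.198428
t=0.250000, w=-0.198428:
  k1 = f(0.250000, -0.198428) = 2.660626
  k2 = f(0.375000, 0.134150) = 2.682004
  k3 = f(0.375000, 0.136822) = 2.681280
  k4 = f(0.500000, 0.471892) = 2.477318
  w ← -0.198428 + (0.25/6)·(k1 + 2k2 + 2k3 + k4) = 0.462593
w(0.5) ≈ 0.4626

0.4626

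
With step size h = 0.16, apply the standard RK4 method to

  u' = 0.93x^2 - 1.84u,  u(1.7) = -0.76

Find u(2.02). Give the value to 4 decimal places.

RK4: k1 = f(x_n, u_n); k2 = f(x_n + h/2, u_n + (h/2)·k1); k3 = f(x_n + h/2, u_n + (h/2)·k2); k4 = f(x_n + h, u_n + h·k3); u_{n+1} = u_n + (h/6)·(k1 + 2k2 + 2k3 + k4).
x=1.700000, u=-0.760000:
  k1 = f(1.700000, -0.760000) = 4.086100
  k2 = f(1.780000, -0.433112) = 3.743538
  k3 = f(1.780000, -0.460517) = 3.793963
  k4 = f(1.860000, -0.152966) = 3.498885
  u ← -0.760000 + (0.16/6)·(k1 + 2k2 + 2k3 + k4) = -0.155734
x=1.860000, u=-0.155734:
  k1 = f(1.860000, -0.155734) = 3.503978
  k2 = f(1.940000, 0.124585) = 3.270912
  k3 = f(1.940000, 0.105939) = 3.305220
  k4 = f(2.020000, 0.373101) = 3.108265
  u ← -0.155734 + (0.16/6)·(k1 + 2k2 + 2k3 + k4) = 0.371320
u(2.02) ≈ 0.3713

0.3713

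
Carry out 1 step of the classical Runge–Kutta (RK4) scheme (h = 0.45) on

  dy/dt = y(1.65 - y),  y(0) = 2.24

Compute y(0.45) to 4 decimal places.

1.8888

RK4: k1 = f(t_n, y_n); k2 = f(t_n + h/2, y_n + (h/2)·k1); k3 = f(t_n + h/2, y_n + (h/2)·k2); k4 = f(t_n + h, y_n + h·k3); y_{n+1} = y_n + (h/6)·(k1 + 2k2 + 2k3 + k4).
t=0.000000, y=2.240000:
  k1 = f(0.000000, 2.240000) = -1.321600
  k2 = f(0.225000, 1.942640) = -0.568494
  k3 = f(0.225000, 2.112089) = -0.975973
  k4 = f(0.450000, 1.800812) = -0.271585
  y ← 2.240000 + (0.45/6)·(k1 + 2k2 + 2k3 + k4) = 1.888841
y(0.45) ≈ 1.8888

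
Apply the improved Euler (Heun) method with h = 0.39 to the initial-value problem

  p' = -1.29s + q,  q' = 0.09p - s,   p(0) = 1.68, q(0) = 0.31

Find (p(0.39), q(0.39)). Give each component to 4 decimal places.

Heun on (p,q): k1 = f(s_n, state_n); k2 = f(s_n + h, state_n + h·k1); state_{n+1} = state_n + (h/2)·(k1 + k2).
0.000000: (1.680000, 0.310000)
  k1 = (0.310000, 0.151200)
  predictor → (1.800900, 0.368968)
  k2 = (-0.134132, -0.227919)
  → (1.714294, 0.295040)
(p(0.39), q(0.39)) ≈ (1.7143, 0.2950)

1.7143, 0.2950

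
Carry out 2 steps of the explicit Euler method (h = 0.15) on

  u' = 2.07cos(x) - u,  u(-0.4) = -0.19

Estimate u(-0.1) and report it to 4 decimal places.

Euler: u_{n+1} = u_n + h·f(x_n, u_n).
x=-0.400000, u=-0.190000: f=2.096596 → u ← -0.190000 + 0.15·2.096596 = 0.124489
x=-0.250000, u=0.124489: f=1.881159 → u ← 0.124489 + 0.15·1.881159 = 0.406663
u(-0.1) ≈ 0.4067

0.4067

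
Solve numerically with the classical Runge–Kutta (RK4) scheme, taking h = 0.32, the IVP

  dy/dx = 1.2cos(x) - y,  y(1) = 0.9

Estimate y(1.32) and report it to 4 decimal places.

RK4: k1 = f(x_n, y_n); k2 = f(x_n + h/2, y_n + (h/2)·k1); k3 = f(x_n + h/2, y_n + (h/2)·k2); k4 = f(x_n + h, y_n + h·k3); y_{n+1} = y_n + (h/6)·(k1 + 2k2 + 2k3 + k4).
x=1.000000, y=0.900000:
  k1 = f(1.000000, 0.900000) = -0.251637
  k2 = f(1.160000, 0.859738) = -0.380531
  k3 = f(1.160000, 0.839115) = -0.359908
  k4 = f(1.320000, 0.784830) = -0.487019
  y ← 0.900000 + (0.32/6)·(k1 + 2k2 + 2k3 + k4) = 0.781625
y(1.32) ≈ 0.7816

0.7816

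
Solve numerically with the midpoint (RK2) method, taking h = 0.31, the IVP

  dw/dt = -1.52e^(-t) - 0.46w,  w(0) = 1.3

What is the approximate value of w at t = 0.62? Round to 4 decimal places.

Midpoint: k1 = f(t_n, w_n); k2 = f(t_n + h/2, w_n + (h/2)·k1); w_{n+1} = w_n + h·k2.
t=0.000000, w=1.300000:
  k1 = f(0.000000, 1.300000) = -2.118000
  k2 = f(0.155000, 0.971710) = -1.748738
  w ← 1.300000 + 0.31·(-1.748738) = 0.757891
t=0.310000, w=0.757891:
  k1 = f(0.310000, 0.757891) = -1.463469
  k2 = f(0.465000, 0.531054) = -1.199050
  w ← 0.757891 + 0.31·(-1.199050) = 0.386186
w(0.62) ≈ 0.3862

0.3862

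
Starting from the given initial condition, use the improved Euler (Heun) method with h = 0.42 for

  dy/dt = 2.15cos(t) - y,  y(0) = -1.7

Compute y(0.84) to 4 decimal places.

Heun: k1 = f(t_n, y_n); k2 = f(t_n + h, y_n + h·k1); y_{n+1} = y_n + (h/2)·(k1 + k2).
t=0.000000, y=-1.700000:
  k1 = f(0.000000, -1.700000) = 3.850000
  k2 = f(0.420000, -0.083000) = 2.046141
  y ← -1.700000 + (0.42/2)·(3.850000 + 2.046141) = -0.461810
t=0.420000, y=-0.461810:
  k1 = f(0.420000, -0.461810) = 2.424952
  k2 = f(0.840000, 0.556669) = 0.878376
  y ← -0.461810 + (0.42/2)·(2.424952 + 0.878376) = 0.231888
y(0.84) ≈ 0.2319

0.2319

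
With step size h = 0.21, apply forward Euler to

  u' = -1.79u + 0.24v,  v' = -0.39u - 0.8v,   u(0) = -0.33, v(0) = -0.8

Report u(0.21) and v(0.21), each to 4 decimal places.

Euler on (u,v): u_{n+1} = u_n + h·u', v_{n+1} = v_n + h·v'.
0.000000: (-0.330000, -0.800000); f=(0.398700, 0.768700) → (-0.246273, -0.638573)
(u(0.21), v(0.21)) ≈ (-0.2463, -0.6386)

-0.2463, -0.6386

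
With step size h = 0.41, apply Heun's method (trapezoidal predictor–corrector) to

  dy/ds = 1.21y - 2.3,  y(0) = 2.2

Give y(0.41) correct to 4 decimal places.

2.3852

Heun: k1 = f(s_n, y_n); k2 = f(s_n + h, y_n + h·k1); y_{n+1} = y_n + (h/2)·(k1 + k2).
s=0.000000, y=2.200000:
  k1 = f(0.000000, 2.200000) = 0.362000
  k2 = f(0.410000, 2.348420) = 0.541588
  y ← 2.200000 + (0.41/2)·(0.362000 + 0.541588) = 2.385236
y(0.41) ≈ 2.3852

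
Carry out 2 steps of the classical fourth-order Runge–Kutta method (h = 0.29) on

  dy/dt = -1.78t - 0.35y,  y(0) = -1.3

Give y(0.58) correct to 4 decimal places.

RK4: k1 = f(t_n, y_n); k2 = f(t_n + h/2, y_n + (h/2)·k1); k3 = f(t_n + h/2, y_n + (h/2)·k2); k4 = f(t_n + h, y_n + h·k3); y_{n+1} = y_n + (h/6)·(k1 + 2k2 + 2k3 + k4).
t=0.000000, y=-1.300000:
  k1 = f(0.000000, -1.300000) = 0.455000
  k2 = f(0.145000, -1.234025) = 0.173809
  k3 = f(0.145000, -1.274798) = 0.188079
  k4 = f(0.290000, -1.245457) = -0.080290
  y ← -1.300000 + (0.29/6)·(k1 + 2k2 + 2k3 + k4) = -1.246907
t=0.290000, y=-1.246907:
  k1 = f(0.290000, -1.246907) = -0.079783
  k2 = f(0.435000, -1.258475) = -0.333834
  k3 = f(0.435000, -1.295312) = -0.320941
  k4 = f(0.580000, -1.339979) = -0.563407
  y ← -1.246907 + (0.29/6)·(k1 + 2k2 + 2k3 + k4) = -1.341289
y(0.58) ≈ -1.3413

-1.3413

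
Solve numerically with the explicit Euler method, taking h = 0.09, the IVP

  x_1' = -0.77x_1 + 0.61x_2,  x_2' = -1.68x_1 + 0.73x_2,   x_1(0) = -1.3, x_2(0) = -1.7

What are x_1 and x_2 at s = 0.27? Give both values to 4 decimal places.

-1.2951, -1.4275

Euler on (x_1,x_2): x_1_{n+1} = x_1_n + h·x_1', x_2_{n+1} = x_2_n + h·x_2'.
0.000000: (-1.300000, -1.700000); f=(-0.036000, 0.943000) → (-1.303240, -1.615130)
0.090000: (-1.303240, -1.615130); f=(0.018265, 1.010398) → (-1.301596, -1.524194)
0.180000: (-1.301596, -1.524194); f=(0.072471, 1.074020) → (-1.295074, -1.427532)
(x_1(0.27), x_2(0.27)) ≈ (-1.2951, -1.4275)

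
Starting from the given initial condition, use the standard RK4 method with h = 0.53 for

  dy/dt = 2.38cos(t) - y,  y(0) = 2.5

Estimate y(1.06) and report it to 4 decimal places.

2.0732

RK4: k1 = f(t_n, y_n); k2 = f(t_n + h/2, y_n + (h/2)·k1); k3 = f(t_n + h/2, y_n + (h/2)·k2); k4 = f(t_n + h, y_n + h·k3); y_{n+1} = y_n + (h/6)·(k1 + 2k2 + 2k3 + k4).
t=0.000000, y=2.500000:
  k1 = f(0.000000, 2.500000) = -0.120000
  k2 = f(0.265000, 2.468200) = -0.171280
  k3 = f(0.265000, 2.454611) = -0.157691
  k4 = f(0.530000, 2.416424) = -0.362943
  y ← 2.500000 + (0.53/6)·(k1 + 2k2 + 2k3 + k4) = 2.399222
t=0.530000, y=2.399222:
  k1 = f(0.530000, 2.399222) = -0.345741
  k2 = f(0.795000, 2.307601) = -0.640923
  k3 = f(0.795000, 2.229377) = -0.562700
  k4 = f(1.060000, 2.100991) = -0.937476
  y ← 2.399222 + (0.53/6)·(k1 + 2k2 + 2k3 + k4) = 2.073231
y(1.06) ≈ 2.0732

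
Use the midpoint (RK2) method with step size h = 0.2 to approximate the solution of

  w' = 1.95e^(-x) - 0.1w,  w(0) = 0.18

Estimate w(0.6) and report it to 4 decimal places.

Midpoint: k1 = f(x_n, w_n); k2 = f(x_n + h/2, w_n + (h/2)·k1); w_{n+1} = w_n + h·k2.
x=0.000000, w=0.180000:
  k1 = f(0.000000, 0.180000) = 1.932000
  k2 = f(0.100000, 0.373200) = 1.727113
  w ← 0.180000 + 0.2·1.727113 = 0.525423
x=0.200000, w=0.525423:
  k1 = f(0.200000, 0.525423) = 1.543983
  k2 = f(0.300000, 0.679821) = 1.376613
  w ← 0.525423 + 0.2·1.376613 = 0.800745
x=0.400000, w=0.800745:
  k1 = f(0.400000, 0.800745) = 1.227050
  k2 = f(0.500000, 0.923450) = 1.090390
  w ← 0.800745 + 0.2·1.090390 = 1.018823
w(0.6) ≈ 1.0188

1.0188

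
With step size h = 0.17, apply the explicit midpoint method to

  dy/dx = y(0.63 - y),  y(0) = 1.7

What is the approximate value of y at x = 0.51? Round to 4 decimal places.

Midpoint: k1 = f(x_n, y_n); k2 = f(x_n + h/2, y_n + (h/2)·k1); y_{n+1} = y_n + h·k2.
x=0.000000, y=1.700000:
  k1 = f(0.000000, 1.700000) = -1.819000
  k2 = f(0.085000, 1.545385) = -1.414622
  y ← 1.700000 + 0.17·(-1.414622) = 1.459514
x=0.170000, y=1.459514:
  k1 = f(0.170000, 1.459514) = -1.210688
  k2 = f(0.255000, 1.356606) = -0.985718
  y ← 1.459514 + 0.17·(-0.985718) = 1.291942
x=0.340000, y=1.291942:
  k1 = f(0.340000, 1.291942) = -0.855191
  k2 = f(0.425000, 1.219251) = -0.718445
  y ← 1.291942 + 0.17·(-0.718445) = 1.169807
y(0.51) ≈ 1.1698

1.1698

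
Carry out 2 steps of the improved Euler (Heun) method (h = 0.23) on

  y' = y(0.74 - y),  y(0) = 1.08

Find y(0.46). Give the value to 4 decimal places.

0.9549

Heun: k1 = f(t_n, y_n); k2 = f(t_n + h, y_n + h·k1); y_{n+1} = y_n + (h/2)·(k1 + k2).
t=0.000000, y=1.080000:
  k1 = f(0.000000, 1.080000) = -0.367200
  k2 = f(0.230000, 0.995544) = -0.254405
  y ← 1.080000 + (0.23/2)·(-0.367200 + (-0.254405)) = 1.008515
t=0.230000, y=1.008515:
  k1 = f(0.230000, 1.008515) = -0.270802
  k2 = f(0.460000, 0.946231) = -0.195142
  y ← 1.008515 + (0.23/2)·(-0.270802 + (-0.195142)) = 0.954932
y(0.46) ≈ 0.9549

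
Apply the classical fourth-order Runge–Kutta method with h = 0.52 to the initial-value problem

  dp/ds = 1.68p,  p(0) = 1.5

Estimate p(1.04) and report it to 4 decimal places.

8.5723

RK4: k1 = f(s_n, p_n); k2 = f(s_n + h/2, p_n + (h/2)·k1); k3 = f(s_n + h/2, p_n + (h/2)·k2); k4 = f(s_n + h, p_n + h·k3); p_{n+1} = p_n + (h/6)·(k1 + 2k2 + 2k3 + k4).
s=0.000000, p=1.500000:
  k1 = f(0.000000, 1.500000) = 2.520000
  k2 = f(0.260000, 2.155200) = 3.620736
  k3 = f(0.260000, 2.441391) = 4.101537
  k4 = f(0.520000, 3.632799) = 6.103103
  p ← 1.500000 + (0.52/6)·(k1 + 2k2 + 2k3 + k4) = 3.585863
s=0.520000, p=3.585863:
  k1 = f(0.520000, 3.585863) = 6.024250
  k2 = f(0.780000, 5.152168) = 8.655642
  k3 = f(0.780000, 5.836330) = 9.805034
  k4 = f(1.040000, 8.684481) = 14.589928
  p ← 3.585863 + (0.52/6)·(k1 + 2k2 + 2k3 + k4) = 8.572276
p(1.04) ≈ 8.5723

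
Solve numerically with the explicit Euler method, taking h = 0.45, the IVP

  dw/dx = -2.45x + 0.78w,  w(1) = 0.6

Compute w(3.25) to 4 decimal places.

Euler: w_{n+1} = w_n + h·f(x_n, w_n).
x=1.000000, w=0.600000: f=-1.982000 → w ← 0.600000 + 0.45·(-1.982000) = -0.291900
x=1.450000, w=-0.291900: f=-3.780182 → w ← -0.291900 + 0.45·(-3.780182) = -1.992982
x=1.900000, w=-1.992982: f=-6.209526 → w ← -1.992982 + 0.45·(-6.209526) = -4.787269
x=2.350000, w=-4.787269: f=-9.491569 → w ← -4.787269 + 0.45·(-9.491569) = -9.058475
x=2.800000, w=-9.058475: f=-13.925610 → w ← -9.058475 + 0.45·(-13.925610) = -15.324999
w(3.25) ≈ -15.3250

-15.3250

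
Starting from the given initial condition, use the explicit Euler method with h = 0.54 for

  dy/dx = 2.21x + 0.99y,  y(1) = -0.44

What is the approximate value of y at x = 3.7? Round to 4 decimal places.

Euler: y_{n+1} = y_n + h·f(x_n, y_n).
x=1.000000, y=-0.440000: f=1.774400 → y ← -0.440000 + 0.54·1.774400 = 0.518176
x=1.540000, y=0.518176: f=3.916394 → y ← 0.518176 + 0.54·3.916394 = 2.633029
x=2.080000, y=2.633029: f=7.203499 → y ← 2.633029 + 0.54·7.203499 = 6.522918
x=2.620000, y=6.522918: f=12.247889 → y ← 6.522918 + 0.54·12.247889 = 13.136778
x=3.160000, y=13.136778: f=19.989010 → y ← 13.136778 + 0.54·19.989010 = 23.930844
y(3.7) ≈ 23.9308

23.9308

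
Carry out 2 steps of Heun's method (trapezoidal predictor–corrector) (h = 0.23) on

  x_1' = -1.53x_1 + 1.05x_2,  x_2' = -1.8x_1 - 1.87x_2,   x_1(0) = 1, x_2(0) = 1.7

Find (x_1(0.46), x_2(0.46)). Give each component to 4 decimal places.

Heun on (x_1,x_2): k1 = f(x_n, state_n); k2 = f(x_n + h, state_n + h·k1); state_{n+1} = state_n + (h/2)·(k1 + k2).
0.000000: (1.000000, 1.700000)
  k1 = (0.255000, -4.979000)
  predictor → (1.058650, 0.554830)
  k2 = (-1.037163, -2.943102)
  → (0.910051, 0.788958)
0.230000: (0.910051, 0.788958)
  k1 = (-0.563972, -3.113444)
  predictor → (0.780338, 0.072866)
  k2 = (-1.117407, -1.540867)
  → (0.716693, 0.253712)
(x_1(0.46), x_2(0.46)) ≈ (0.7167, 0.2537)

0.7167, 0.2537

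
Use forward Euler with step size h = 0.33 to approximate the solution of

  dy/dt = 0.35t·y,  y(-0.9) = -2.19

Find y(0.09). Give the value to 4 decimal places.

Euler: y_{n+1} = y_n + h·f(t_n, y_n).
t=-0.900000, y=-2.190000: f=0.689850 → y ← -2.190000 + 0.33·0.689850 = -1.962349
t=-0.570000, y=-1.962349: f=0.391489 → y ← -1.962349 + 0.33·0.391489 = -1.833158
t=-0.240000, y=-1.833158: f=0.153985 → y ← -1.833158 + 0.33·0.153985 = -1.782343
y(0.09) ≈ -1.7823

-1.7823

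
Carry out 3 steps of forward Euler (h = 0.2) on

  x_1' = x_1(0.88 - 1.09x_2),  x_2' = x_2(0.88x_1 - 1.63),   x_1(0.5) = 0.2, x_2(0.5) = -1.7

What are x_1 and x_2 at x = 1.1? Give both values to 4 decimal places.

Euler on (x_1,x_2): x_1_{n+1} = x_1_n + h·x_1', x_2_{n+1} = x_2_n + h·x_2'.
0.500000: (0.200000, -1.700000); f=(0.546600, 2.471800) → (0.309320, -1.205640)
0.700000: (0.309320, -1.205640); f=(0.678694, 1.637016) → (0.445059, -0.878237)
0.900000: (0.445059, -0.878237); f=(0.817697, 1.087563) → (0.608598, -0.660724)
(x_1(1.1), x_2(1.1)) ≈ (0.6086, -0.6607)

0.6086, -0.6607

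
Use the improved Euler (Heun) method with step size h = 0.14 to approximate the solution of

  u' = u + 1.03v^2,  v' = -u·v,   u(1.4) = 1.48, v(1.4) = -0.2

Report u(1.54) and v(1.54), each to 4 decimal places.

Heun on (u,v): k1 = f(s_n, state_n); k2 = f(s_n + h, state_n + h·k1); state_{n+1} = state_n + (h/2)·(k1 + k2).
1.400000: (1.480000, -0.200000)
  k1 = (1.521200, 0.296000)
  predictor → (1.692968, -0.158560)
  k2 = (1.718864, 0.268437)
  → (1.706804, -0.160489)
(u(1.54), v(1.54)) ≈ (1.7068, -0.1605)

1.7068, -0.1605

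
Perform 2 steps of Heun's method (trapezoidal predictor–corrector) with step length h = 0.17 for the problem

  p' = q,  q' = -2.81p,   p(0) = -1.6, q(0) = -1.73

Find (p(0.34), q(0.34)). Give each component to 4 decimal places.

Heun on (p,q): k1 = f(s_n, state_n); k2 = f(s_n + h, state_n + h·k1); state_{n+1} = state_n + (h/2)·(k1 + k2).
0.000000: (-1.600000, -1.730000)
  k1 = (-1.730000, 4.496000)
  predictor → (-1.894100, -0.965680)
  k2 = (-0.965680, 5.322421)
  → (-1.829133, -0.895434)
0.170000: (-1.829133, -0.895434)
  k1 = (-0.895434, 5.139863)
  predictor → (-1.981357, -0.021657)
  k2 = (-0.021657, 5.567612)
  → (-1.907086, 0.014701)
(p(0.34), q(0.34)) ≈ (-1.9071, 0.0147)

-1.9071, 0.0147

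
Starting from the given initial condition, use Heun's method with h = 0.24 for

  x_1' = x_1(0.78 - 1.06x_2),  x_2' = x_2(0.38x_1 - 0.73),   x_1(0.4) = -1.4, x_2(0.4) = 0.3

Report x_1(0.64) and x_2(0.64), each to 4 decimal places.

-1.5818, 0.2214

Heun on (x_1,x_2): k1 = f(t_n, state_n); k2 = f(t_n + h, state_n + h·k1); state_{n+1} = state_n + (h/2)·(k1 + k2).
0.400000: (-1.400000, 0.300000)
  k1 = (-0.646800, -0.378600)
  predictor → (-1.555232, 0.209136)
  k2 = (-0.868311, -0.276266)
  → (-1.581813, 0.221416)
(x_1(0.64), x_2(0.64)) ≈ (-1.5818, 0.2214)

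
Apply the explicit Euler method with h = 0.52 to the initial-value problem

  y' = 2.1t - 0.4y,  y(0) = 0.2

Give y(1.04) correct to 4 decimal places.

0.6933

Euler: y_{n+1} = y_n + h·f(t_n, y_n).
t=0.000000, y=0.200000: f=-0.080000 → y ← 0.200000 + 0.52·(-0.080000) = 0.158400
t=0.520000, y=0.158400: f=1.028640 → y ← 0.158400 + 0.52·1.028640 = 0.693293
y(1.04) ≈ 0.6933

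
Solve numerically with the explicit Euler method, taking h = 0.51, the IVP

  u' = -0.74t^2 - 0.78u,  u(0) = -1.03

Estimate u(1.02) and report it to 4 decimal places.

Euler: u_{n+1} = u_n + h·f(t_n, u_n).
t=0.000000, u=-1.030000: f=0.803400 → u ← -1.030000 + 0.51·0.803400 = -0.620266
t=0.510000, u=-0.620266: f=0.291333 → u ← -0.620266 + 0.51·0.291333 = -0.471686
u(1.02) ≈ -0.4717

-0.4717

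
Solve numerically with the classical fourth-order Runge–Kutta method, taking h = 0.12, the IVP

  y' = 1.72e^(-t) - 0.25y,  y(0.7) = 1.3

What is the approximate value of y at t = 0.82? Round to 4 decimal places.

1.3567

RK4: k1 = f(t_n, y_n); k2 = f(t_n + h/2, y_n + (h/2)·k1); k3 = f(t_n + h/2, y_n + (h/2)·k2); k4 = f(t_n + h, y_n + h·k3); y_{n+1} = y_n + (h/6)·(k1 + 2k2 + 2k3 + k4).
t=0.700000, y=1.300000:
  k1 = f(0.700000, 1.300000) = 0.529127
  k2 = f(0.760000, 1.331748) = 0.471449
  k3 = f(0.760000, 1.328287) = 0.472315
  k4 = f(0.820000, 1.356678) = 0.418373
  y ← 1.300000 + (0.12/6)·(k1 + 2k2 + 2k3 + k4) = 1.356701
y(0.82) ≈ 1.3567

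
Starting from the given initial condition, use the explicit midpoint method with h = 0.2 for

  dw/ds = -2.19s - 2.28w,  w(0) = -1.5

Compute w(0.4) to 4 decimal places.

-0.7696

Midpoint: k1 = f(s_n, w_n); k2 = f(s_n + h/2, w_n + (h/2)·k1); w_{n+1} = w_n + h·k2.
s=0.000000, w=-1.500000:
  k1 = f(0.000000, -1.500000) = 3.420000
  k2 = f(0.100000, -1.158000) = 2.421240
  w ← -1.500000 + 0.2·2.421240 = -1.015752
s=0.200000, w=-1.015752:
  k1 = f(0.200000, -1.015752) = 1.877915
  k2 = f(0.300000, -0.827961) = 1.230750
  w ← -1.015752 + 0.2·1.230750 = -0.769602
w(0.4) ≈ -0.7696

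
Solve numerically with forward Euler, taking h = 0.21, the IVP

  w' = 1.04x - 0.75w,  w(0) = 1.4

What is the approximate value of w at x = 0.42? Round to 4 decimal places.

Euler: w_{n+1} = w_n + h·f(x_n, w_n).
x=0.000000, w=1.400000: f=-1.050000 → w ← 1.400000 + 0.21·(-1.050000) = 1.179500
x=0.210000, w=1.179500: f=-0.666225 → w ← 1.179500 + 0.21·(-0.666225) = 1.039593
w(0.42) ≈ 1.0396

1.0396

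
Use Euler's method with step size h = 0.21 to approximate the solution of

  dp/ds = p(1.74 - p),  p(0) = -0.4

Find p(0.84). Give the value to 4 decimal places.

Euler: p_{n+1} = p_n + h·f(s_n, p_n).
s=0.000000, p=-0.400000: f=-0.856000 → p ← -0.400000 + 0.21·(-0.856000) = -0.579760
s=0.210000, p=-0.579760: f=-1.344904 → p ← -0.579760 + 0.21·(-1.344904) = -0.862190
s=0.420000, p=-0.862190: f=-2.243582 → p ← -0.862190 + 0.21·(-2.243582) = -1.333342
s=0.630000, p=-1.333342: f=-4.097816 → p ← -1.333342 + 0.21·(-4.097816) = -2.193883
p(0.84) ≈ -2.1939

-2.1939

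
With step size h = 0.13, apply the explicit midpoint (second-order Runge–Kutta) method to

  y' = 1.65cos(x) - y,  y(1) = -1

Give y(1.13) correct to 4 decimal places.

-0.7821

Midpoint: k1 = f(x_n, y_n); k2 = f(x_n + h/2, y_n + (h/2)·k1); y_{n+1} = y_n + h·k2.
x=1.000000, y=-1.000000:
  k1 = f(1.000000, -1.000000) = 1.891499
  k2 = f(1.065000, -0.877053) = 1.676485
  y ← -1.000000 + 0.13·1.676485 = -0.782057
y(1.13) ≈ -0.7821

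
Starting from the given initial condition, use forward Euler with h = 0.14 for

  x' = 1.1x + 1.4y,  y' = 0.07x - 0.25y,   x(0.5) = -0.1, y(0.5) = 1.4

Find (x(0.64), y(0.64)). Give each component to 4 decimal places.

Euler on (x,y): x_{n+1} = x_n + h·x', y_{n+1} = y_n + h·y'.
0.500000: (-0.100000, 1.400000); f=(1.850000, -0.357000) → (0.159000, 1.350020)
(x(0.64), y(0.64)) ≈ (0.1590, 1.3500)

0.1590, 1.3500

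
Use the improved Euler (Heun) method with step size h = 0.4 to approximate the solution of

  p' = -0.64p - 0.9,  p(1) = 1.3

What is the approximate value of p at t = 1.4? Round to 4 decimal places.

0.6959

Heun: k1 = f(t_n, p_n); k2 = f(t_n + h, p_n + h·k1); p_{n+1} = p_n + (h/2)·(k1 + k2).
t=1.000000, p=1.300000:
  k1 = f(1.000000, 1.300000) = -1.732000
  k2 = f(1.400000, 0.607200) = -1.288608
  p ← 1.300000 + (0.4/2)·(-1.732000 + (-1.288608)) = 0.695878
p(1.4) ≈ 0.6959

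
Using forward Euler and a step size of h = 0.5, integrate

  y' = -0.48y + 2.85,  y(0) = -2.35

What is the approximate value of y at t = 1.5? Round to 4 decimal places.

2.2995

Euler: y_{n+1} = y_n + h·f(t_n, y_n).
t=0.000000, y=-2.350000: f=3.978000 → y ← -2.350000 + 0.5·3.978000 = -0.361000
t=0.500000, y=-0.361000: f=3.023280 → y ← -0.361000 + 0.5·3.023280 = 1.150640
t=1.000000, y=1.150640: f=2.297693 → y ← 1.150640 + 0.5·2.297693 = 2.299486
y(1.5) ≈ 2.2995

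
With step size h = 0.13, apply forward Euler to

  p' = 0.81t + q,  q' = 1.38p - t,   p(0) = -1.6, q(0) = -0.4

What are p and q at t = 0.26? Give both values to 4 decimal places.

-1.7276, -1.0003

Euler on (p,q): p_{n+1} = p_n + h·p', q_{n+1} = q_n + h·q'.
0.000000: (-1.600000, -0.400000); f=(-0.400000, -2.208000) → (-1.652000, -0.687040)
0.130000: (-1.652000, -0.687040); f=(-0.581740, -2.409760) → (-1.727626, -1.000309)
(p(0.26), q(0.26)) ≈ (-1.7276, -1.0003)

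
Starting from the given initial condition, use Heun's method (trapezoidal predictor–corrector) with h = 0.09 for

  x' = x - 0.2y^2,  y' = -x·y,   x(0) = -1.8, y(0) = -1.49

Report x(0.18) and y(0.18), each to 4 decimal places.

-2.2777, -2.1390

Heun on (x,y): k1 = f(t_n, state_n); k2 = f(t_n + h, state_n + h·k1); state_{n+1} = state_n + (h/2)·(k1 + k2).
0.000000: (-1.800000, -1.490000)
  k1 = (-2.244020, -2.682000)
  predictor → (-2.001962, -1.731380)
  k2 = (-2.601497, -3.466157)
  → (-2.018048, -1.766667)
0.090000: (-2.018048, -1.766667)
  k1 = (-2.642271, -3.565219)
  predictor → (-2.255853, -2.087537)
  k2 = (-3.127415, -4.709175)
  → (-2.277684, -2.139015)
(x(0.18), y(0.18)) ≈ (-2.2777, -2.1390)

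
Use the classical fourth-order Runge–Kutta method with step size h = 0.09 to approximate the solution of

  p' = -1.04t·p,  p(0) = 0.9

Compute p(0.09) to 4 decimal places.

0.8962

RK4: k1 = f(t_n, p_n); k2 = f(t_n + h/2, p_n + (h/2)·k1); k3 = f(t_n + h/2, p_n + (h/2)·k2); k4 = f(t_n + h, p_n + h·k3); p_{n+1} = p_n + (h/6)·(k1 + 2k2 + 2k3 + k4).
t=0.000000, p=0.900000:
  k1 = f(0.000000, 0.900000) = 0.000000
  k2 = f(0.045000, 0.900000) = -0.042120
  k3 = f(0.045000, 0.898105) = -0.042031
  k4 = f(0.090000, 0.896217) = -0.083886
  p ← 0.900000 + (0.09/6)·(k1 + 2k2 + 2k3 + k4) = 0.896217
p(0.09) ≈ 0.8962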